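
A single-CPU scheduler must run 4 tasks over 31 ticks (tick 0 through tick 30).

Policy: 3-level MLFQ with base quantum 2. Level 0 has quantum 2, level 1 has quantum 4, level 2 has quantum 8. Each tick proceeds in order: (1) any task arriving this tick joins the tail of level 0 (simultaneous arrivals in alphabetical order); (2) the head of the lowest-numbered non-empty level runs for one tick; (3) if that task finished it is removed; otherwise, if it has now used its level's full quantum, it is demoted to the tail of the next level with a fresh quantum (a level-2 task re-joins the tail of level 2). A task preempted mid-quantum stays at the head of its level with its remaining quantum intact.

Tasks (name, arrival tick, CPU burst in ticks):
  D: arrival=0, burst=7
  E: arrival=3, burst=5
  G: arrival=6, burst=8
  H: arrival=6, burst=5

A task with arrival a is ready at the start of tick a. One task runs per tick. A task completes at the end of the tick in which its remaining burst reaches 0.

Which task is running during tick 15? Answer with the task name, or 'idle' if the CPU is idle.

running at tick 15 = G

t=0: L0/L1/L2 = D/-/- → run D
t=1: L0/L1/L2 = D/-/- → run D
t=2: L0/L1/L2 = -/D/- → run D
t=3: L0/L1/L2 = E/D/- → run E
t=4: L0/L1/L2 = E/D/- → run E
t=5: L0/L1/L2 = -/DE/- → run D
t=6: L0/L1/L2 = GH/DE/- → run G
t=7: L0/L1/L2 = GH/DE/- → run G
t=8: L0/L1/L2 = H/DEG/- → run H
t=9: L0/L1/L2 = H/DEG/- → run H
t=10: L0/L1/L2 = -/DEGH/- → run D
t=11: L0/L1/L2 = -/DEGH/- → run D
t=12: L0/L1/L2 = -/EGH/D → run E
t=13: L0/L1/L2 = -/EGH/D → run E
t=14: L0/L1/L2 = -/EGH/D → run E
t=15: L0/L1/L2 = -/GH/D → run G
t=16: L0/L1/L2 = -/GH/D → run G
t=17: L0/L1/L2 = -/GH/D → run G
t=18: L0/L1/L2 = -/GH/D → run G
t=19: L0/L1/L2 = -/H/DG → run H
t=20: L0/L1/L2 = -/H/DG → run H
t=21: L0/L1/L2 = -/H/DG → run H
t=22: L0/L1/L2 = -/-/DG → run D
t=23: L0/L1/L2 = -/-/G → run G
t=24: L0/L1/L2 = -/-/G → run G
t=25: (idle)
t=26: (idle)
t=27: (idle)
t=28: (idle)
t=29: (idle)
t=30: (idle)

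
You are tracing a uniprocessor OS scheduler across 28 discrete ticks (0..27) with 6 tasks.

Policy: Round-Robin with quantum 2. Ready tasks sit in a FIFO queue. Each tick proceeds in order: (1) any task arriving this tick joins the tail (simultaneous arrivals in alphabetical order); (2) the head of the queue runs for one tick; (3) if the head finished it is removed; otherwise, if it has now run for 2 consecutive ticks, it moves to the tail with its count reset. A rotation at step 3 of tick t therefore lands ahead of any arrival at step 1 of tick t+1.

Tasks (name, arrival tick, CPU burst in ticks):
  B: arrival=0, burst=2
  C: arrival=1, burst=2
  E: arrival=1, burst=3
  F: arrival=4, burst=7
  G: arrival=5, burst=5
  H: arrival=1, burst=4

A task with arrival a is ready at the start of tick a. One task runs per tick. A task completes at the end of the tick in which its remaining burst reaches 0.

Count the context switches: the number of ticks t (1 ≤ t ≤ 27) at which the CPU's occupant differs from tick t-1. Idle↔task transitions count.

context switches = 13

t=0: queue=[B] q_used=0 → run B
t=1: queue=[B,C,E,H] q_used=1 → run B
t=2: queue=[C,E,H] q_used=0 → run C
t=3: queue=[C,E,H] q_used=1 → run C
t=4: queue=[E,H,F] q_used=0 → run E
t=5: queue=[E,H,F,G] q_used=1 → run E
t=6: queue=[H,F,G,E] q_used=0 → run H
t=7: queue=[H,F,G,E] q_used=1 → run H
t=8: queue=[F,G,E,H] q_used=0 → run F
t=9: queue=[F,G,E,H] q_used=1 → run F
t=10: queue=[G,E,H,F] q_used=0 → run G
t=11: queue=[G,E,H,F] q_used=1 → run G
t=12: queue=[E,H,F,G] q_used=0 → run E
t=13: queue=[H,F,G] q_used=0 → run H
t=14: queue=[H,F,G] q_used=1 → run H
t=15: queue=[F,G] q_used=0 → run F
t=16: queue=[F,G] q_used=1 → run F
t=17: queue=[G,F] q_used=0 → run G
t=18: queue=[G,F] q_used=1 → run G
t=19: queue=[F,G] q_used=0 → run F
t=20: queue=[F,G] q_used=1 → run F
t=21: queue=[G,F] q_used=0 → run G
t=22: queue=[F] q_used=0 → run F
t=23: (idle)
t=24: (idle)
t=25: (idle)
t=26: (idle)
t=27: (idle)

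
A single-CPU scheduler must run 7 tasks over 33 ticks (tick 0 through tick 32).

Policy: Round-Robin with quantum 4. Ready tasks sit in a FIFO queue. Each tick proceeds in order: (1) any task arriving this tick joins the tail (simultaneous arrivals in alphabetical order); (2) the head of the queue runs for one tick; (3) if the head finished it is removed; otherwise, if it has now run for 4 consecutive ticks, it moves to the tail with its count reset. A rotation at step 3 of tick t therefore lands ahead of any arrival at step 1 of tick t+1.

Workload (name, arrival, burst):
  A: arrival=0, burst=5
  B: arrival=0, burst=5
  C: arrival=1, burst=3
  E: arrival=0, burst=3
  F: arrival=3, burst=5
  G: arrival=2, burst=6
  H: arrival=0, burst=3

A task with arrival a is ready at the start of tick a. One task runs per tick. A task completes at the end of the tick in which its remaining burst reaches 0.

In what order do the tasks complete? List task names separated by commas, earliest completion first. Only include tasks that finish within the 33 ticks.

completion order = E, H, C, A, B, G, F

t=0: queue=[A,B,E,H] q_used=0 → run A
t=1: queue=[A,B,E,H,C] q_used=1 → run A
t=2: queue=[A,B,E,H,C,G] q_used=2 → run A
t=3: queue=[A,B,E,H,C,G,F] q_used=3 → run A
t=4: queue=[B,E,H,C,G,F,A] q_used=0 → run B
t=5: queue=[B,E,H,C,G,F,A] q_used=1 → run B
t=6: queue=[B,E,H,C,G,F,A] q_used=2 → run B
t=7: queue=[B,E,H,C,G,F,A] q_used=3 → run B
t=8: queue=[E,H,C,G,F,A,B] q_used=0 → run E
t=9: queue=[E,H,C,G,F,A,B] q_used=1 → run E
t=10: queue=[E,H,C,G,F,A,B] q_used=2 → run E
t=11: queue=[H,C,G,F,A,B] q_used=0 → run H
t=12: queue=[H,C,G,F,A,B] q_used=1 → run H
t=13: queue=[H,C,G,F,A,B] q_used=2 → run H
t=14: queue=[C,G,F,A,B] q_used=0 → run C
t=15: queue=[C,G,F,A,B] q_used=1 → run C
t=16: queue=[C,G,F,A,B] q_used=2 → run C
t=17: queue=[G,F,A,B] q_used=0 → run G
t=18: queue=[G,F,A,B] q_used=1 → run G
t=19: queue=[G,F,A,B] q_used=2 → run G
t=20: queue=[G,F,A,B] q_used=3 → run G
t=21: queue=[F,A,B,G] q_used=0 → run F
t=22: queue=[F,A,B,G] q_used=1 → run F
t=23: queue=[F,A,B,G] q_used=2 → run F
t=24: queue=[F,A,B,G] q_used=3 → run F
t=25: queue=[A,B,G,F] q_used=0 → run A
t=26: queue=[B,G,F] q_used=0 → run B
t=27: queue=[G,F] q_used=0 → run G
t=28: queue=[G,F] q_used=1 → run G
t=29: queue=[F] q_used=0 → run F
t=30: (idle)
t=31: (idle)
t=32: (idle)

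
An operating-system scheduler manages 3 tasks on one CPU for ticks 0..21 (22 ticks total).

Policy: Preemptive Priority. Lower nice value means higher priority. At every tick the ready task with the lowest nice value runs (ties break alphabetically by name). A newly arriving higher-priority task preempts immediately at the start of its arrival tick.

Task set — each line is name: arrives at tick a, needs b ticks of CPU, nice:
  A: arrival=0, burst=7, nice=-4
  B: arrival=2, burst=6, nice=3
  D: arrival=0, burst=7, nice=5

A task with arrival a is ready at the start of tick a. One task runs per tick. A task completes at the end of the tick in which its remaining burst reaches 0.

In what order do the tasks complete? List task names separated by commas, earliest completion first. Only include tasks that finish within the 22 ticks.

completion order = A, B, D

t=0: ready={A,D} → run A
t=1: ready={A,D} → run A
t=2: ready={A,B,D} → run A
t=3: ready={A,B,D} → run A
t=4: ready={A,B,D} → run A
t=5: ready={A,B,D} → run A
t=6: ready={A,B,D} → run A
t=7: ready={B,D} → run B
t=8: ready={B,D} → run B
t=9: ready={B,D} → run B
t=10: ready={B,D} → run B
t=11: ready={B,D} → run B
t=12: ready={B,D} → run B
t=13: ready={D} → run D
t=14: ready={D} → run D
t=15: ready={D} → run D
t=16: ready={D} → run D
t=17: ready={D} → run D
t=18: ready={D} → run D
t=19: ready={D} → run D
t=20: (idle)
t=21: (idle)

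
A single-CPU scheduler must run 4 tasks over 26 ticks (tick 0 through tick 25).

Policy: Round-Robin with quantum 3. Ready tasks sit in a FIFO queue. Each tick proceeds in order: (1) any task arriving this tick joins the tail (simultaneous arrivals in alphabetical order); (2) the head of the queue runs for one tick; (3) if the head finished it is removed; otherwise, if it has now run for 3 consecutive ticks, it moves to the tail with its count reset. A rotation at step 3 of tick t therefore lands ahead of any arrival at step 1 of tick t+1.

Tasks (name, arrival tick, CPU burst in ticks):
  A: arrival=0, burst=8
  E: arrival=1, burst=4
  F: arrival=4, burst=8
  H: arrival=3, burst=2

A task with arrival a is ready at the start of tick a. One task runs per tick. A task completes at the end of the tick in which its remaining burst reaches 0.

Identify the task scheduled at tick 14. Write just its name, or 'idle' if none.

t=0: queue=[A] q_used=0 → run A
t=1: queue=[A,E] q_used=1 → run A
t=2: queue=[A,E] q_used=2 → run A
t=3: queue=[E,A,H] q_used=0 → run E
t=4: queue=[E,A,H,F] q_used=1 → run E
t=5: queue=[E,A,H,F] q_used=2 → run E
t=6: queue=[A,H,F,E] q_used=0 → run A
t=7: queue=[A,H,F,E] q_used=1 → run A
t=8: queue=[A,H,F,E] q_used=2 → run A
t=9: queue=[H,F,E,A] q_used=0 → run H
t=10: queue=[H,F,E,A] q_used=1 → run H
t=11: queue=[F,E,A] q_used=0 → run F
t=12: queue=[F,E,A] q_used=1 → run F
t=13: queue=[F,E,A] q_used=2 → run F
t=14: queue=[E,A,F] q_used=0 → run E
t=15: queue=[A,F] q_used=0 → run A
t=16: queue=[A,F] q_used=1 → run A
t=17: queue=[F] q_used=0 → run F
t=18: queue=[F] q_used=1 → run F
t=19: queue=[F] q_used=2 → run F
t=20: queue=[F] q_used=0 → run F
t=21: queue=[F] q_used=1 → run F
t=22: (idle)
t=23: (idle)
t=24: (idle)
t=25: (idle)

running at tick 14 = E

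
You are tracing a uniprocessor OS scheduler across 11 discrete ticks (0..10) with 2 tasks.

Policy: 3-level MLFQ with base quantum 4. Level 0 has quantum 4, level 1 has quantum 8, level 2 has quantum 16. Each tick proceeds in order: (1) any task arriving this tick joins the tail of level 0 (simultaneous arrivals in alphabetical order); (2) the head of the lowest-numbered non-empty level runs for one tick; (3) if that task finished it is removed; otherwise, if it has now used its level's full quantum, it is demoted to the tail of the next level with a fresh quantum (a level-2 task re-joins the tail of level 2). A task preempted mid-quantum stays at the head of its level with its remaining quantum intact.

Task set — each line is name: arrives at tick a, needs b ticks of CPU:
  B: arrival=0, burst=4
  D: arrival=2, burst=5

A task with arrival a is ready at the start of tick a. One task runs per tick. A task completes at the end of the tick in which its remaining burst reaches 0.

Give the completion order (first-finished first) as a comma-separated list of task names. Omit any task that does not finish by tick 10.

completion order = B, D

t=0: L0/L1/L2 = B/-/- → run B
t=1: L0/L1/L2 = B/-/- → run B
t=2: L0/L1/L2 = BD/-/- → run B
t=3: L0/L1/L2 = BD/-/- → run B
t=4: L0/L1/L2 = D/-/- → run D
t=5: L0/L1/L2 = D/-/- → run D
t=6: L0/L1/L2 = D/-/- → run D
t=7: L0/L1/L2 = D/-/- → run D
t=8: L0/L1/L2 = -/D/- → run D
t=9: (idle)
t=10: (idle)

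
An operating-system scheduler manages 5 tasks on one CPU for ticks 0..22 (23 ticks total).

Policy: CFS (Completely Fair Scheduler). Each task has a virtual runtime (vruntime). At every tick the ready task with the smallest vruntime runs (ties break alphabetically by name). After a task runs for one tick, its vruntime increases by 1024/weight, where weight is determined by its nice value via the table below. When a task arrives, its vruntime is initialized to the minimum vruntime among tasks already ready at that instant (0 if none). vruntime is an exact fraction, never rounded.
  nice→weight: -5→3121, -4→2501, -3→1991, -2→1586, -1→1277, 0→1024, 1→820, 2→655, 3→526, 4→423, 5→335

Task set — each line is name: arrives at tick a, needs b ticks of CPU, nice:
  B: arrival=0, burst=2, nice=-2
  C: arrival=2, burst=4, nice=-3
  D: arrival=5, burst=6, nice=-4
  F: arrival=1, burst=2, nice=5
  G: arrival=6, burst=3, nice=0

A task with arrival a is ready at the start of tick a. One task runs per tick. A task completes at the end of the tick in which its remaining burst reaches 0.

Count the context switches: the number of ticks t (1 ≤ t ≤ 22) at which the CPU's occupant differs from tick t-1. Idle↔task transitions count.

context switches = 14

t=0: vr[B=0] → run B
t=1: vr[B=512/793 F=512/793] → run B
t=2: vr[C=512/793 F=512/793] → run C
t=3: vr[C=1831424/1578863 F=512/793] → run F
t=4: vr[C=1831424/1578863 F=983552/265655] → run C
t=5: vr[C=2643456/1578863 D=2643456/1578863 F=983552/265655] → run C
t=6: vr[C=3455488/1578863 D=2643456/1578863 F=983552/265655 G=2643456/1578863] → run D
t=7: vr[C=3455488/1578863 D=134885888/64733383 F=983552/265655 G=2643456/1578863] → run G
t=8: vr[C=3455488/1578863 D=134885888/64733383 F=983552/265655 G=4222319/1578863] → run D
t=9: vr[C=3455488/1578863 D=161390080/64733383 F=983552/265655 G=4222319/1578863] → run C
t=10: vr[D=161390080/64733383 F=983552/265655 G=4222319/1578863] → run D
t=11: vr[D=187894272/64733383 F=983552/265655 G=4222319/1578863] → run G
t=12: vr[D=187894272/64733383 F=983552/265655 G=5801182/1578863] → run D
t=13: vr[D=214398464/64733383 F=983552/265655 G=5801182/1578863] → run D
t=14: vr[D=240902656/64733383 F=983552/265655 G=5801182/1578863] → run G
t=15: vr[D=240902656/64733383 F=983552/265655] → run F
t=16: vr[D=240902656/64733383] → run D
t=17: (idle)
t=18: (idle)
t=19: (idle)
t=20: (idle)
t=21: (idle)
t=22: (idle)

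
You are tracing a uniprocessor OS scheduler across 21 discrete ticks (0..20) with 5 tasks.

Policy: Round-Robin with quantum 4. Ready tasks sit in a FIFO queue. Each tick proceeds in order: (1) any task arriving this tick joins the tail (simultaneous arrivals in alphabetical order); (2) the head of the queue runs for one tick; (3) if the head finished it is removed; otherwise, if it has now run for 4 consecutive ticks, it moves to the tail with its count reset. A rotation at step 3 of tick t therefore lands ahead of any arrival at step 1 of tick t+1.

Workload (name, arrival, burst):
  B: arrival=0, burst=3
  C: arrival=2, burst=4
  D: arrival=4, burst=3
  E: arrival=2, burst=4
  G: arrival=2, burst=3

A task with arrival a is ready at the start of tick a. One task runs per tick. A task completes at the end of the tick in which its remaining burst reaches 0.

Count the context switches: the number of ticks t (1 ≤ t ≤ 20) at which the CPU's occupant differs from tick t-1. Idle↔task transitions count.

t=0: queue=[B] q_used=0 → run B
t=1: queue=[B] q_used=1 → run B
t=2: queue=[B,C,E,G] q_used=2 → run B
t=3: queue=[C,E,G] q_used=0 → run C
t=4: queue=[C,E,G,D] q_used=1 → run C
t=5: queue=[C,E,G,D] q_used=2 → run C
t=6: queue=[C,E,G,D] q_used=3 → run C
t=7: queue=[E,G,D] q_used=0 → run E
t=8: queue=[E,G,D] q_used=1 → run E
t=9: queue=[E,G,D] q_used=2 → run E
t=10: queue=[E,G,D] q_used=3 → run E
t=11: queue=[G,D] q_used=0 → run G
t=12: queue=[G,D] q_used=1 → run G
t=13: queue=[G,D] q_used=2 → run G
t=14: queue=[D] q_used=0 → run D
t=15: queue=[D] q_used=1 → run D
t=16: queue=[D] q_used=2 → run D
t=17: (idle)
t=18: (idle)
t=19: (idle)
t=20: (idle)

context switches = 5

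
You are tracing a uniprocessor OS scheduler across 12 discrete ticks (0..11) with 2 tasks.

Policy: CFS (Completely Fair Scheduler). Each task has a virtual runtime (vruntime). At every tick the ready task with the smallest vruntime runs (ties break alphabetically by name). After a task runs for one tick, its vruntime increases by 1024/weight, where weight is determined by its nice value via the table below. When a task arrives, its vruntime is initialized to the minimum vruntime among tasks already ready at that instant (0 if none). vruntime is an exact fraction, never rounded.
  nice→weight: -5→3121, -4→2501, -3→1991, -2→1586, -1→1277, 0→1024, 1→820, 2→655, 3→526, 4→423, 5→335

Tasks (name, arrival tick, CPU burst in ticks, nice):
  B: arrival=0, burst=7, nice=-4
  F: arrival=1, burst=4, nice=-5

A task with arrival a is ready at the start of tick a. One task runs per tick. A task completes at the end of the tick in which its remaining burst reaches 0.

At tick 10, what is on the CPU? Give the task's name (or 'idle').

running at tick 10 = B

t=0: vr[B=0] → run B
t=1: vr[B=1024/2501 F=1024/2501] → run B
t=2: vr[B=2048/2501 F=1024/2501] → run F
t=3: vr[B=2048/2501 F=5756928/7805621] → run F
t=4: vr[B=2048/2501 F=8317952/7805621] → run B
t=5: vr[B=3072/2501 F=8317952/7805621] → run F
t=6: vr[B=3072/2501 F=10878976/7805621] → run B
t=7: vr[B=4096/2501 F=10878976/7805621] → run F
t=8: vr[B=4096/2501] → run B
t=9: vr[B=5120/2501] → run B
t=10: vr[B=6144/2501] → run B
t=11: (idle)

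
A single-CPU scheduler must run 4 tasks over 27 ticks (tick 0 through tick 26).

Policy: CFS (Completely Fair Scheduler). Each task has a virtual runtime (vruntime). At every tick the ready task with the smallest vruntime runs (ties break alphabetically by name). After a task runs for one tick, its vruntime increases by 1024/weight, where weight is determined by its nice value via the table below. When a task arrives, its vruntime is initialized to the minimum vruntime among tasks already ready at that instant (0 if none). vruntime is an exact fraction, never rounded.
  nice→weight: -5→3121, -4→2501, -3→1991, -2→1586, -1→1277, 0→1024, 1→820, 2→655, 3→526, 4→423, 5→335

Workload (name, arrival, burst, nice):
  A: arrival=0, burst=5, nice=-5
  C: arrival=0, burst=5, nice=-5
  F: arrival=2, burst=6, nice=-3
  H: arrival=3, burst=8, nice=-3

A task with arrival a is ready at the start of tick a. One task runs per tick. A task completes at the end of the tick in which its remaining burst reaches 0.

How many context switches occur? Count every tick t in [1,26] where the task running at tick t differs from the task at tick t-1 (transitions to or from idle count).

t=0: vr[A=0 C=0] → run A
t=1: vr[A=1024/3121 C=0] → run C
t=2: vr[A=1024/3121 C=1024/3121 F=1024/3121] → run A
t=3: vr[A=2048/3121 C=1024/3121 F=1024/3121 H=1024/3121] → run C
t=4: vr[A=2048/3121 C=2048/3121 F=1024/3121 H=1024/3121] → run F
t=5: vr[A=2048/3121 C=2048/3121 F=5234688/6213911 H=1024/3121] → run H
t=6: vr[A=2048/3121 C=2048/3121 F=5234688/6213911 H=5234688/6213911] → run A
t=7: vr[A=3072/3121 C=2048/3121 F=5234688/6213911 H=5234688/6213911] → run C
t=8: vr[A=3072/3121 C=3072/3121 F=5234688/6213911 H=5234688/6213911] → run F
t=9: vr[A=3072/3121 C=3072/3121 F=8430592/6213911 H=5234688/6213911] → run H
t=10: vr[A=3072/3121 C=3072/3121 F=8430592/6213911 H=8430592/6213911] → run A
t=11: vr[A=4096/3121 C=3072/3121 F=8430592/6213911 H=8430592/6213911] → run C
t=12: vr[A=4096/3121 C=4096/3121 F=8430592/6213911 H=8430592/6213911] → run A
t=13: vr[C=4096/3121 F=8430592/6213911 H=8430592/6213911] → run C
t=14: vr[F=8430592/6213911 H=8430592/6213911] → run F
t=15: vr[F=11626496/6213911 H=8430592/6213911] → run H
t=16: vr[F=11626496/6213911 H=11626496/6213911] → run F
t=17: vr[F=14822400/6213911 H=11626496/6213911] → run H
t=18: vr[F=14822400/6213911 H=14822400/6213911] → run F
t=19: vr[F=18018304/6213911 H=14822400/6213911] → run H
t=20: vr[F=18018304/6213911 H=18018304/6213911] → run F
t=21: vr[H=18018304/6213911] → run H
t=22: vr[H=21214208/6213911] → run H
t=23: vr[H=24410112/6213911] → run H
t=24: (idle)
t=25: (idle)
t=26: (idle)

context switches = 22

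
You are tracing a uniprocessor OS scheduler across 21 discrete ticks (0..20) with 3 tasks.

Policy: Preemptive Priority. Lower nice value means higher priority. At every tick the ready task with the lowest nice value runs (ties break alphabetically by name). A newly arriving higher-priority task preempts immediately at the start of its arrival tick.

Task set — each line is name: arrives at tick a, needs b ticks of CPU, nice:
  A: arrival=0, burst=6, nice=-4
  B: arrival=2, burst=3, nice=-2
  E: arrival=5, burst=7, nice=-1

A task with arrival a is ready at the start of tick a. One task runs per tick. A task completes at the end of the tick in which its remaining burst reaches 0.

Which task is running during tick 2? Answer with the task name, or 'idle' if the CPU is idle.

t=0: ready={A} → run A
t=1: ready={A} → run A
t=2: ready={A,B} → run A
t=3: ready={A,B} → run A
t=4: ready={A,B} → run A
t=5: ready={A,B,E} → run A
t=6: ready={B,E} → run B
t=7: ready={B,E} → run B
t=8: ready={B,E} → run B
t=9: ready={E} → run E
t=10: ready={E} → run E
t=11: ready={E} → run E
t=12: ready={E} → run E
t=13: ready={E} → run E
t=14: ready={E} → run E
t=15: ready={E} → run E
t=16: (idle)
t=17: (idle)
t=18: (idle)
t=19: (idle)
t=20: (idle)

running at tick 2 = A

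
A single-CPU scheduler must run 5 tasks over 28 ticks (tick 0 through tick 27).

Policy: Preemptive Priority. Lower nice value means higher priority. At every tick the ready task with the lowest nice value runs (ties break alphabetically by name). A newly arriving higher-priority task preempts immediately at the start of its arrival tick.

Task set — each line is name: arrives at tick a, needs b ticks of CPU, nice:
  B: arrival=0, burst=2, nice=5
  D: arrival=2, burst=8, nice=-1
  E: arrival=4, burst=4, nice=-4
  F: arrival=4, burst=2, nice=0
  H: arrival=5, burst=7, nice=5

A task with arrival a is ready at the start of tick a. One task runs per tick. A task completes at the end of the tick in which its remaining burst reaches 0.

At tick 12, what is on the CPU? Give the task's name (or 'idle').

t=0: ready={B} → run B
t=1: ready={B} → run B
t=2: ready={D} → run D
t=3: ready={D} → run D
t=4: ready={D,E,F} → run E
t=5: ready={D,E,F,H} → run E
t=6: ready={D,E,F,H} → run E
t=7: ready={D,E,F,H} → run E
t=8: ready={D,F,H} → run D
t=9: ready={D,F,H} → run D
t=10: ready={D,F,H} → run D
t=11: ready={D,F,H} → run D
t=12: ready={D,F,H} → run D
t=13: ready={D,F,H} → run D
t=14: ready={F,H} → run F
t=15: ready={F,H} → run F
t=16: ready={H} → run H
t=17: ready={H} → run H
t=18: ready={H} → run H
t=19: ready={H} → run H
t=20: ready={H} → run H
t=21: ready={H} → run H
t=22: ready={H} → run H
t=23: (idle)
t=24: (idle)
t=25: (idle)
t=26: (idle)
t=27: (idle)

running at tick 12 = D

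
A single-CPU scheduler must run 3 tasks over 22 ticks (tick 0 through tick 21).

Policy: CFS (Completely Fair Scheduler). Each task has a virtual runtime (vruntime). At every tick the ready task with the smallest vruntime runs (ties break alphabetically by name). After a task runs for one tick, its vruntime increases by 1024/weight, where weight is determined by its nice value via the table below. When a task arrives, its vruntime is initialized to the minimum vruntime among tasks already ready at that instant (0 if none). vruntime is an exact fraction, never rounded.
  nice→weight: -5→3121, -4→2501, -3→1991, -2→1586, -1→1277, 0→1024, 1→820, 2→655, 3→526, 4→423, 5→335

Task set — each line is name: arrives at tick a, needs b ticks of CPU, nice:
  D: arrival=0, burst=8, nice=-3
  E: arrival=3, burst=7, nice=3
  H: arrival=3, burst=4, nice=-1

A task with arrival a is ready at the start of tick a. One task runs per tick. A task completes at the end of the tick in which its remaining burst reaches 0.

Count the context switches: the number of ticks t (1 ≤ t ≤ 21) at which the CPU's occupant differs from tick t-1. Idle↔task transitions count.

context switches = 11

t=0: vr[D=0] → run D
t=1: vr[D=1024/1991] → run D
t=2: vr[D=2048/1991] → run D
t=3: vr[D=3072/1991 E=3072/1991 H=3072/1991] → run D
t=4: vr[D=4096/1991 E=3072/1991 H=3072/1991] → run E
t=5: vr[D=4096/1991 E=1827328/523633 H=3072/1991] → run H
t=6: vr[D=4096/1991 E=1827328/523633 H=5961728/2542507] → run D
t=7: vr[D=5120/1991 E=1827328/523633 H=5961728/2542507] → run H
t=8: vr[D=5120/1991 E=1827328/523633 H=8000512/2542507] → run D
t=9: vr[D=6144/1991 E=1827328/523633 H=8000512/2542507] → run D
t=10: vr[D=7168/1991 E=1827328/523633 H=8000512/2542507] → run H
t=11: vr[D=7168/1991 E=1827328/523633 H=10039296/2542507] → run E
t=12: vr[D=7168/1991 E=2846720/523633 H=10039296/2542507] → run D
t=13: vr[E=2846720/523633 H=10039296/2542507] → run H
t=14: vr[E=2846720/523633] → run E
t=15: vr[E=3866112/523633] → run E
t=16: vr[E=4885504/523633] → run E
t=17: vr[E=5904896/523633] → run E
t=18: vr[E=6924288/523633] → run E
t=19: (idle)
t=20: (idle)
t=21: (idle)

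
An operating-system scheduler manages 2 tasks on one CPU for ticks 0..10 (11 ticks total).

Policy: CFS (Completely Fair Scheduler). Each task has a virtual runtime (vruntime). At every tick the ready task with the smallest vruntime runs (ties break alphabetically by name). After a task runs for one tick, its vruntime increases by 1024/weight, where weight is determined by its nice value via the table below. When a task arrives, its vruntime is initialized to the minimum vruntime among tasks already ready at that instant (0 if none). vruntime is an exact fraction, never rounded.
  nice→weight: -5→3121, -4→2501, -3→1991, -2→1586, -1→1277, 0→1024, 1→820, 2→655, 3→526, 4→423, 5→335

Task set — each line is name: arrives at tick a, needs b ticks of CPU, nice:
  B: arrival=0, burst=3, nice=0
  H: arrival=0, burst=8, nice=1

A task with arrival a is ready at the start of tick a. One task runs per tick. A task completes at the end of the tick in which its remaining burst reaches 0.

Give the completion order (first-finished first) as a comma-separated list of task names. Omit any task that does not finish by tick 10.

completion order = B, H

t=0: vr[B=0 H=0] → run B
t=1: vr[B=1 H=0] → run H
t=2: vr[B=1 H=256/205] → run B
t=3: vr[B=2 H=256/205] → run H
t=4: vr[B=2 H=512/205] → run B
t=5: vr[H=512/205] → run H
t=6: vr[H=768/205] → run H
t=7: vr[H=1024/205] → run H
t=8: vr[H=256/41] → run H
t=9: vr[H=1536/205] → run H
t=10: vr[H=1792/205] → run H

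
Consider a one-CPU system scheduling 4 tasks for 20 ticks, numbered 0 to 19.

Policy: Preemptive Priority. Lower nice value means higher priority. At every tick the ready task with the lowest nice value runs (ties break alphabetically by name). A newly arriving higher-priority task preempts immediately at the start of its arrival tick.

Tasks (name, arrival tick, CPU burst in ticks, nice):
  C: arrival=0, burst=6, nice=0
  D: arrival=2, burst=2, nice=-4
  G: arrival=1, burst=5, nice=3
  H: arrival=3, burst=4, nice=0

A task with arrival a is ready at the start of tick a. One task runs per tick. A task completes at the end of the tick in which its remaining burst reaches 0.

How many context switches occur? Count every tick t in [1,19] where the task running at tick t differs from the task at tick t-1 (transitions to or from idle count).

context switches = 5

t=0: ready={C} → run C
t=1: ready={C,G} → run C
t=2: ready={C,D,G} → run D
t=3: ready={C,D,G,H} → run D
t=4: ready={C,G,H} → run C
t=5: ready={C,G,H} → run C
t=6: ready={C,G,H} → run C
t=7: ready={C,G,H} → run C
t=8: ready={G,H} → run H
t=9: ready={G,H} → run H
t=10: ready={G,H} → run H
t=11: ready={G,H} → run H
t=12: ready={G} → run G
t=13: ready={G} → run G
t=14: ready={G} → run G
t=15: ready={G} → run G
t=16: ready={G} → run G
t=17: (idle)
t=18: (idle)
t=19: (idle)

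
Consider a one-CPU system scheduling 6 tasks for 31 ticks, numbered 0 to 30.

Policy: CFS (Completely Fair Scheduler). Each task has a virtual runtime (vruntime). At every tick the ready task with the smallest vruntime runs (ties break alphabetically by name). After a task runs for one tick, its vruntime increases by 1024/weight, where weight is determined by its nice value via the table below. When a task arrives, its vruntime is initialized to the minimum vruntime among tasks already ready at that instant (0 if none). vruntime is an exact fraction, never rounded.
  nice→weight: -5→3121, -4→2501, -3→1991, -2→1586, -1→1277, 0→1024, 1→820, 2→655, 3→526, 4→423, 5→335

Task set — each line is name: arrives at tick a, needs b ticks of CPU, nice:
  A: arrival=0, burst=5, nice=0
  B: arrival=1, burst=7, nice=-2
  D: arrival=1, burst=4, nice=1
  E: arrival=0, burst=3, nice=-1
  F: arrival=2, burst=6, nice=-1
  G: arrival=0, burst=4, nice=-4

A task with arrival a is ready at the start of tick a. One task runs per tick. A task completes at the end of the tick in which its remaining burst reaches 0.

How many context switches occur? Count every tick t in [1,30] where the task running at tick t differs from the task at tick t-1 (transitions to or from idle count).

context switches = 28

t=0: vr[A=0 E=0 G=0] → run A
t=1: vr[A=1 B=0 D=0 E=0 G=0] → run B
t=2: vr[A=1 B=512/793 D=0 E=0 F=0 G=0] → run D
t=3: vr[A=1 B=512/793 D=256/205 E=0 F=0 G=0] → run E
t=4: vr[A=1 B=512/793 D=256/205 E=1024/1277 F=0 G=0] → run F
t=5: vr[A=1 B=512/793 D=256/205 E=1024/1277 F=1024/1277 G=0] → run G
t=6: vr[A=1 B=512/793 D=256/205 E=1024/1277 F=1024/1277 G=1024/2501] → run G
t=7: vr[A=1 B=512/793 D=256/205 E=1024/1277 F=1024/1277 G=2048/2501] → run B
t=8: vr[A=1 B=1024/793 D=256/205 E=1024/1277 F=1024/1277 G=2048/2501] → run E
t=9: vr[A=1 B=1024/793 D=256/205 E=2048/1277 F=1024/1277 G=2048/2501] → run F
t=10: vr[A=1 B=1024/793 D=256/205 E=2048/1277 F=2048/1277 G=2048/2501] → run G
t=11: vr[A=1 B=1024/793 D=256/205 E=2048/1277 F=2048/1277 G=3072/2501] → run A
t=12: vr[A=2 B=1024/793 D=256/205 E=2048/1277 F=2048/1277 G=3072/2501] → run G
t=13: vr[A=2 B=1024/793 D=256/205 E=2048/1277 F=2048/1277] → run D
t=14: vr[A=2 B=1024/793 D=512/205 E=2048/1277 F=2048/1277] → run B
t=15: vr[A=2 B=1536/793 D=512/205 E=2048/1277 F=2048/1277] → run E
t=16: vr[A=2 B=1536/793 D=512/205 F=2048/1277] → run F
t=17: vr[A=2 B=1536/793 D=512/205 F=3072/1277] → run B
t=18: vr[A=2 B=2048/793 D=512/205 F=3072/1277] → run A
t=19: vr[A=3 B=2048/793 D=512/205 F=3072/1277] → run F
t=20: vr[A=3 B=2048/793 D=512/205 F=4096/1277] → run D
t=21: vr[A=3 B=2048/793 D=768/205 F=4096/1277] → run B
t=22: vr[A=3 B=2560/793 D=768/205 F=4096/1277] → run A
t=23: vr[A=4 B=2560/793 D=768/205 F=4096/1277] → run F
t=24: vr[A=4 B=2560/793 D=768/205 F=5120/1277] → run B
t=25: vr[A=4 B=3072/793 D=768/205 F=5120/1277] → run D
t=26: vr[A=4 B=3072/793 F=5120/1277] → run B
t=27: vr[A=4 F=5120/1277] → run A
t=28: vr[F=5120/1277] → run F
t=29: (idle)
t=30: (idle)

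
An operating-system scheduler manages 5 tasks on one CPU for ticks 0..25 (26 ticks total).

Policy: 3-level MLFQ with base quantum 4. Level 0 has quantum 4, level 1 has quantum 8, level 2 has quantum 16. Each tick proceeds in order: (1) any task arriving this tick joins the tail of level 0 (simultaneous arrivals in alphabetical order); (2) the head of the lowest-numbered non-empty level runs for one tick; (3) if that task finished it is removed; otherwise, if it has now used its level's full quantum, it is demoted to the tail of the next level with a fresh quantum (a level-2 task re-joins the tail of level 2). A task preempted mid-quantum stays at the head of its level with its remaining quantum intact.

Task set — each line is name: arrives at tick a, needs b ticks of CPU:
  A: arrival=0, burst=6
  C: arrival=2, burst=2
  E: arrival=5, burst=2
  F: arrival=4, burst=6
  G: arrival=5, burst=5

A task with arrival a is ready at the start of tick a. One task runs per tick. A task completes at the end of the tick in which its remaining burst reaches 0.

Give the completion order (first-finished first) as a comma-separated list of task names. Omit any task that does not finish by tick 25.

completion order = C, E, A, F, G

t=0: L0/L1/L2 = A/-/- → run A
t=1: L0/L1/L2 = A/-/- → run A
t=2: L0/L1/L2 = AC/-/- → run A
t=3: L0/L1/L2 = AC/-/- → run A
t=4: L0/L1/L2 = CF/A/- → run C
t=5: L0/L1/L2 = CFEG/A/- → run C
t=6: L0/L1/L2 = FEG/A/- → run F
t=7: L0/L1/L2 = FEG/A/- → run F
t=8: L0/L1/L2 = FEG/A/- → run F
t=9: L0/L1/L2 = FEG/A/- → run F
t=10: L0/L1/L2 = EG/AF/- → run E
t=11: L0/L1/L2 = EG/AF/- → run E
t=12: L0/L1/L2 = G/AF/- → run G
t=13: L0/L1/L2 = G/AF/- → run G
t=14: L0/L1/L2 = G/AF/- → run G
t=15: L0/L1/L2 = G/AF/- → run G
t=16: L0/L1/L2 = -/AFG/- → run A
t=17: L0/L1/L2 = -/AFG/- → run A
t=18: L0/L1/L2 = -/FG/- → run F
t=19: L0/L1/L2 = -/FG/- → run F
t=20: L0/L1/L2 = -/G/- → run G
t=21: (idle)
t=22: (idle)
t=23: (idle)
t=24: (idle)
t=25: (idle)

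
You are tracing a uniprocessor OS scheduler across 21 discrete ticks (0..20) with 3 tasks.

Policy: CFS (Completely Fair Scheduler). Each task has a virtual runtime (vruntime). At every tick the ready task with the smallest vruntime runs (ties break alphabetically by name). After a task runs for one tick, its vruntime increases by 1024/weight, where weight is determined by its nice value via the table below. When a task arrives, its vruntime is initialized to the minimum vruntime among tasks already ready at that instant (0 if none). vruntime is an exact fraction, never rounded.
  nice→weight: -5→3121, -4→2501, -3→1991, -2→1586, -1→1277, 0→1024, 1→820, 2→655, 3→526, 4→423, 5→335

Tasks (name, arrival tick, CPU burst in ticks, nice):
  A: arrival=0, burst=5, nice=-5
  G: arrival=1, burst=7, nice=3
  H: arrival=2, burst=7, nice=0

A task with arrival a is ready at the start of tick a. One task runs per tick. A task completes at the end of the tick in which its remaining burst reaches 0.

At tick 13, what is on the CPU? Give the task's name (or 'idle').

running at tick 13 = H

t=0: vr[A=0] → run A
t=1: vr[A=1024/3121 G=1024/3121] → run A
t=2: vr[A=2048/3121 G=1024/3121 H=1024/3121] → run G
t=3: vr[A=2048/3121 G=1867264/820823 H=1024/3121] → run H
t=4: vr[A=2048/3121 G=1867264/820823 H=4145/3121] → run A
t=5: vr[A=3072/3121 G=1867264/820823 H=4145/3121] → run A
t=6: vr[A=4096/3121 G=1867264/820823 H=4145/3121] → run A
t=7: vr[G=1867264/820823 H=4145/3121] → run H
t=8: vr[G=1867264/820823 H=7266/3121] → run G
t=9: vr[G=3465216/820823 H=7266/3121] → run H
t=10: vr[G=3465216/820823 H=10387/3121] → run H
t=11: vr[G=3465216/820823 H=13508/3121] → run G
t=12: vr[G=5063168/820823 H=13508/3121] → run H
t=13: vr[G=5063168/820823 H=16629/3121] → run H
t=14: vr[G=5063168/820823 H=19750/3121] → run G
t=15: vr[G=6661120/820823 H=19750/3121] → run H
t=16: vr[G=6661120/820823] → run G
t=17: vr[G=8259072/820823] → run G
t=18: vr[G=9857024/820823] → run G
t=19: (idle)
t=20: (idle)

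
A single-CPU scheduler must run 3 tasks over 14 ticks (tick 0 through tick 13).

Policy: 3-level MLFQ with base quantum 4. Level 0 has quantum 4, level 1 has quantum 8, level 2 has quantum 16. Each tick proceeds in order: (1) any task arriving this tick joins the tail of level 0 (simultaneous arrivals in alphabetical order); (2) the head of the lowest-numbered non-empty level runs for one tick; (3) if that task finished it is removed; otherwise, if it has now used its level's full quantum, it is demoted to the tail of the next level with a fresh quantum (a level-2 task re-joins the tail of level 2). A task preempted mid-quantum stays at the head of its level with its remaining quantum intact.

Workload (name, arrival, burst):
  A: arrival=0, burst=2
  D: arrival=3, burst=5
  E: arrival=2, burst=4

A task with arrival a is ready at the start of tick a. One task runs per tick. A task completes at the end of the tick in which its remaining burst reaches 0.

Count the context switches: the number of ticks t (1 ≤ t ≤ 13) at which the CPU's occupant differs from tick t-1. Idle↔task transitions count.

context switches = 3

t=0: L0/L1/L2 = A/-/- → run A
t=1: L0/L1/L2 = A/-/- → run A
t=2: L0/L1/L2 = E/-/- → run E
t=3: L0/L1/L2 = ED/-/- → run E
t=4: L0/L1/L2 = ED/-/- → run E
t=5: L0/L1/L2 = ED/-/- → run E
t=6: L0/L1/L2 = D/-/- → run D
t=7: L0/L1/L2 = D/-/- → run D
t=8: L0/L1/L2 = D/-/- → run D
t=9: L0/L1/L2 = D/-/- → run D
t=10: L0/L1/L2 = -/D/- → run D
t=11: (idle)
t=12: (idle)
t=13: (idle)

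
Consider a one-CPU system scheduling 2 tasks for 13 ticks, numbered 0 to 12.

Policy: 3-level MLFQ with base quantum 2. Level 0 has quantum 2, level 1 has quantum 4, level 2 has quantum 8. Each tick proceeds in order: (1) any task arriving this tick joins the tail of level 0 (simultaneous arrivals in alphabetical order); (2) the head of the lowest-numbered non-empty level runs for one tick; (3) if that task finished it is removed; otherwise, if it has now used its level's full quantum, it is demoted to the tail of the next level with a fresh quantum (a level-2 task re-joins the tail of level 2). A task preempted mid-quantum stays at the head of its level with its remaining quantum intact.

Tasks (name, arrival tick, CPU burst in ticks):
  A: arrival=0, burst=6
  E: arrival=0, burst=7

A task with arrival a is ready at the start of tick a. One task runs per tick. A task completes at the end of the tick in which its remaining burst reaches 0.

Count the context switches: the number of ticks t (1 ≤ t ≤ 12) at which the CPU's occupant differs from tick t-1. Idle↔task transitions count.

t=0: L0/L1/L2 = AE/-/- → run A
t=1: L0/L1/L2 = AE/-/- → run A
t=2: L0/L1/L2 = E/A/- → run E
t=3: L0/L1/L2 = E/A/- → run E
t=4: L0/L1/L2 = -/AE/- → run A
t=5: L0/L1/L2 = -/AE/- → run A
t=6: L0/L1/L2 = -/AE/- → run A
t=7: L0/L1/L2 = -/AE/- → run A
t=8: L0/L1/L2 = -/E/- → run E
t=9: L0/L1/L2 = -/E/- → run E
t=10: L0/L1/L2 = -/E/- → run E
t=11: L0/L1/L2 = -/E/- → run E
t=12: L0/L1/L2 = -/-/E → run E

context switches = 3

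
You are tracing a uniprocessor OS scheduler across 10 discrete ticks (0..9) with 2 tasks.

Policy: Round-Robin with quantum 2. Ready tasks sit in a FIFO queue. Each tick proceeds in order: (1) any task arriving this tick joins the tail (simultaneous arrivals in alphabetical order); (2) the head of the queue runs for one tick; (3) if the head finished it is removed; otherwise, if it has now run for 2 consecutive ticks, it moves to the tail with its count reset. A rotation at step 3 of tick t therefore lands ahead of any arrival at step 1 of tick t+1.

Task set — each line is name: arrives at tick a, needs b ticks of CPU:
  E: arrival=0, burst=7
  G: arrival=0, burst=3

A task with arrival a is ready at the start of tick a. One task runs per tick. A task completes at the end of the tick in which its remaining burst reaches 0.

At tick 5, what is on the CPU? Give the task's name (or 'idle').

t=0: queue=[E,G] q_used=0 → run E
t=1: queue=[E,G] q_used=1 → run E
t=2: queue=[G,E] q_used=0 → run G
t=3: queue=[G,E] q_used=1 → run G
t=4: queue=[E,G] q_used=0 → run E
t=5: queue=[E,G] q_used=1 → run E
t=6: queue=[G,E] q_used=0 → run G
t=7: queue=[E] q_used=0 → run E
t=8: queue=[E] q_used=1 → run E
t=9: queue=[E] q_used=0 → run E

running at tick 5 = E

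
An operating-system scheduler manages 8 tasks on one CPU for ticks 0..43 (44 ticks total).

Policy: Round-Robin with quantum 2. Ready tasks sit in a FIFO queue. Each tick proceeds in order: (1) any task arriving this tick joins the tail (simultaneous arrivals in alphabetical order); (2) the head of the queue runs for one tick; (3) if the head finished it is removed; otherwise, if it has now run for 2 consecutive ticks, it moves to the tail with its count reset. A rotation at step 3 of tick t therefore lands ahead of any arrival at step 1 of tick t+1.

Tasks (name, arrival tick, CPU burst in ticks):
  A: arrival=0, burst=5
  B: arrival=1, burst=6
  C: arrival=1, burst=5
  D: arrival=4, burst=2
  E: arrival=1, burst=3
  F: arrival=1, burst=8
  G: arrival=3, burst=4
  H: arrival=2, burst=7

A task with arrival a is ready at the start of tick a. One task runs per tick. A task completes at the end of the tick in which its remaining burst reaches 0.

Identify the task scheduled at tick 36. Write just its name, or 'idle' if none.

t=0: queue=[A] q_used=0 → run A
t=1: queue=[A,B,C,E,F] q_used=1 → run A
t=2: queue=[B,C,E,F,A,H] q_used=0 → run B
t=3: queue=[B,C,E,F,A,H,G] q_used=1 → run B
t=4: queue=[C,E,F,A,H,G,B,D] q_used=0 → run C
t=5: queue=[C,E,F,A,H,G,B,D] q_used=1 → run C
t=6: queue=[E,F,A,H,G,B,D,C] q_used=0 → run E
t=7: queue=[E,F,A,H,G,B,D,C] q_used=1 → run E
t=8: queue=[F,A,H,G,B,D,C,E] q_used=0 → run F
t=9: queue=[F,A,H,G,B,D,C,E] q_used=1 → run F
t=10: queue=[A,H,G,B,D,C,E,F] q_used=0 → run A
t=11: queue=[A,H,G,B,D,C,E,F] q_used=1 → run A
t=12: queue=[H,G,B,D,C,E,F,A] q_used=0 → run H
t=13: queue=[H,G,B,D,C,E,F,A] q_used=1 → run H
t=14: queue=[G,B,D,C,E,F,A,H] q_used=0 → run G
t=15: queue=[G,B,D,C,E,F,A,H] q_used=1 → run G
t=16: queue=[B,D,C,E,F,A,H,G] q_used=0 → run B
t=17: queue=[B,D,C,E,F,A,H,G] q_used=1 → run B
t=18: queue=[D,C,E,F,A,H,G,B] q_used=0 → run D
t=19: queue=[D,C,E,F,A,H,G,B] q_used=1 → run D
t=20: queue=[C,E,F,A,H,G,B] q_used=0 → run C
t=21: queue=[C,E,F,A,H,G,B] q_used=1 → run C
t=22: queue=[E,F,A,H,G,B,C] q_used=0 → run E
t=23: queue=[F,A,H,G,B,C] q_used=0 → run F
t=24: queue=[F,A,H,G,B,C] q_used=1 → run F
t=25: queue=[A,H,G,B,C,F] q_used=0 → run A
t=26: queue=[H,G,B,C,F] q_used=0 → run H
t=27: queue=[H,G,B,C,F] q_used=1 → run H
t=28: queue=[G,B,C,F,H] q_used=0 → run G
t=29: queue=[G,B,C,F,H] q_used=1 → run G
t=30: queue=[B,C,F,H] q_used=0 → run B
t=31: queue=[B,C,F,H] q_used=1 → run B
t=32: queue=[C,F,H] q_used=0 → run C
t=33: queue=[F,H] q_used=0 → run F
t=34: queue=[F,H] q_used=1 → run F
t=35: queue=[H,F] q_used=0 → run H
t=36: queue=[H,F] q_used=1 → run H
t=37: queue=[F,H] q_used=0 → run F
t=38: queue=[F,H] q_used=1 → run F
t=39: queue=[H] q_used=0 → run H
t=40: (idle)
t=41: (idle)
t=42: (idle)
t=43: (idle)

running at tick 36 = H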